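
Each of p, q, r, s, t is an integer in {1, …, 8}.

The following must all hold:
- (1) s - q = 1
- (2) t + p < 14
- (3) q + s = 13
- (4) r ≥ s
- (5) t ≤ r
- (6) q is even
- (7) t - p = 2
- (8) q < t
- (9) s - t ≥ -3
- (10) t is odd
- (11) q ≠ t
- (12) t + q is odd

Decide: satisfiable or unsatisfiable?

The assignment p = 5, q = 6, r = 7, s = 7, t = 7 works:
  constraint 1 holds since s - q = 1.
  constraint 2 holds since t + p = 12.
  constraint 3 holds since q + s = 13.
The rest check out directly.

Satisfiable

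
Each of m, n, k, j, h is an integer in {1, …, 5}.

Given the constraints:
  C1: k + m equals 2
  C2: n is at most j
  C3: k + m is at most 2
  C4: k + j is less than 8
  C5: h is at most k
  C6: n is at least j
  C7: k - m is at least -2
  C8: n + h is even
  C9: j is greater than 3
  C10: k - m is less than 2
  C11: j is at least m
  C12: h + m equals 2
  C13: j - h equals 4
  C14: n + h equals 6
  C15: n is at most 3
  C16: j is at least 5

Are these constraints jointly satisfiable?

Unsatisfiable

From constraint 16: j ≥ 5. From constraints 6 and 15: j ≤ n and n ≤ 3, so j ≤ 3. But 3 < 5, so no value of j works.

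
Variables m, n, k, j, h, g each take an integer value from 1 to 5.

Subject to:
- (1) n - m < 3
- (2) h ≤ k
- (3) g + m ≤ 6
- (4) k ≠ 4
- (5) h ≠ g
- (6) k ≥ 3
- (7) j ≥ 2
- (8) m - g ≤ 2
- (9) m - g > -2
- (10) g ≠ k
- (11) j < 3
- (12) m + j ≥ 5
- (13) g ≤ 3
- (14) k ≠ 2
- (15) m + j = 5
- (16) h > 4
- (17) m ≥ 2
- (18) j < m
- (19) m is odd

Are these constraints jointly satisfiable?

The assignment m = 3, n = 3, k = 5, j = 2, h = 5, g = 3 works:
  constraint 1 holds since n - m = 0.
  constraint 3 holds since g + m = 6.
The rest check out directly.

Satisfiable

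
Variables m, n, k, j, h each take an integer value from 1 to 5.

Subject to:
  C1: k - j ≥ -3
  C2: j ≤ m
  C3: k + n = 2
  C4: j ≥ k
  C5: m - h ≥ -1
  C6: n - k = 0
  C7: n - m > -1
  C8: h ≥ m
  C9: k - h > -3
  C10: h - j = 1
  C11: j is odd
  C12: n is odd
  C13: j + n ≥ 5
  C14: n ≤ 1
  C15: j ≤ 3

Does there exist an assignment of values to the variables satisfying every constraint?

From constraint 15: j ≤ 3. From constraint 14: n ≤ 1. Hence j + n ≤ 4. But constraint 13 requires j + n ≥ 5, and 5 > 4. Contradiction.

Unsatisfiable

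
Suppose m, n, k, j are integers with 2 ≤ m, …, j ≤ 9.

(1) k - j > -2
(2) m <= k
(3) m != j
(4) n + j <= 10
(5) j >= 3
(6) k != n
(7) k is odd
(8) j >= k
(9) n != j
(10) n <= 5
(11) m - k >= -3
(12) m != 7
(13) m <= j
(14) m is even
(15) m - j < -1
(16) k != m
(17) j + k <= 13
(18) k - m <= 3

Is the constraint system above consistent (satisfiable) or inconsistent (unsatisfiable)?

Satisfiable

Setting (m, n, k, j) = (2, 2, 5, 6) satisfies everything: constraint 1: k - j = -1; constraint 4: n + j = 8, and the others follow.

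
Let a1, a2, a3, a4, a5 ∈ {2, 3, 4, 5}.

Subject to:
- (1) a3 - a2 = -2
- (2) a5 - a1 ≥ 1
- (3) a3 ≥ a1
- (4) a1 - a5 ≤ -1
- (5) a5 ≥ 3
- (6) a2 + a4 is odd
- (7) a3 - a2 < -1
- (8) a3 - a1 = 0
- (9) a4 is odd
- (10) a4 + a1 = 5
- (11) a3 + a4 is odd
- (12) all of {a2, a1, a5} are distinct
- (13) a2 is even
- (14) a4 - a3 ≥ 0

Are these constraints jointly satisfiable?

Satisfiable

Setting (a1, a2, a3, a4, a5) = (2, 4, 2, 3, 3) satisfies everything: constraint 1: a3 - a2 = -2; constraint 2: a5 - a1 = 1, and the others follow.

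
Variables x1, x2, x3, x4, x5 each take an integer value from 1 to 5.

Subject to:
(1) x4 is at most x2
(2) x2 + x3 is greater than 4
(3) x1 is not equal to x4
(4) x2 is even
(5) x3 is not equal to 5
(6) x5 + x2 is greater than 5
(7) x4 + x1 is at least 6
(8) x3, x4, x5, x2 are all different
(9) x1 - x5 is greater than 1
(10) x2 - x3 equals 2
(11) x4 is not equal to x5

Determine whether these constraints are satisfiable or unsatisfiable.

Satisfiable

Take x1 = 5, x2 = 4, x3 = 2, x4 = 1, x5 = 3. Then constraint 2: x2 + x3 = 6; constraint 6: x5 + x2 = 7, and every other listed constraint is also met.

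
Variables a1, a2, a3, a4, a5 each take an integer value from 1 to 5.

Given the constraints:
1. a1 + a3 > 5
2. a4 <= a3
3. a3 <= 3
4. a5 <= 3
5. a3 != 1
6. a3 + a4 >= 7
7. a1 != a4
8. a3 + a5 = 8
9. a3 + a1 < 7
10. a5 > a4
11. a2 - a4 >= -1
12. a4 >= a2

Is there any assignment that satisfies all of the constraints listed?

From constraint 3: a3 ≤ 3. From constraint 4: a5 ≤ 3. Hence a3 + a5 ≤ 6. But constraint 8 requires a3 + a5 = 8, and 8 > 6. Contradiction.

Unsatisfiable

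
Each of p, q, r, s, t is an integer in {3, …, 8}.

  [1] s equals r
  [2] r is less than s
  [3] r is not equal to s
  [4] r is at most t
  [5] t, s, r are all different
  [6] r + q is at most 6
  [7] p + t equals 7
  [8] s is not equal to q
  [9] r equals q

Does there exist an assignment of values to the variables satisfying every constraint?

From constraints 1 and 9, s = r = q, so s = q. But constraint 8 says s ≠ q. Contradiction.

Unsatisfiable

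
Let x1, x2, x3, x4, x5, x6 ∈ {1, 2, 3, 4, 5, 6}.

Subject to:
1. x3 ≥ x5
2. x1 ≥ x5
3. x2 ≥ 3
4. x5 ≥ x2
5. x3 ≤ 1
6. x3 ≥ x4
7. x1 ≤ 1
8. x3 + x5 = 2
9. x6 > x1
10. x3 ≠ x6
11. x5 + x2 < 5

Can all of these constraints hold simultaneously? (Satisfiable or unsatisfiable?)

Unsatisfiable

From constraints 3 and 4: x5 ≥ x2 and x2 ≥ 3, so x5 ≥ 3. From constraints 2 and 7: x5 ≤ x1 and x1 ≤ 1, so x5 ≤ 1. But 1 < 3, so no value of x5 works.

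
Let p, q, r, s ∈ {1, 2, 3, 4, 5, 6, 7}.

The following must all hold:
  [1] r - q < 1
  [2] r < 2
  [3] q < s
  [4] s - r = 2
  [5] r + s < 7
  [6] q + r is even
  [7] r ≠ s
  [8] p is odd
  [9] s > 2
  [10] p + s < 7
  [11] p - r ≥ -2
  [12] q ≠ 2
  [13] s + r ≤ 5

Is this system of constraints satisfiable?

Take p = 1, q = 1, r = 1, s = 3. Then constraint 1: r - q = 0; constraint 4: s - r = 2, and every other listed constraint is also met.

Satisfiable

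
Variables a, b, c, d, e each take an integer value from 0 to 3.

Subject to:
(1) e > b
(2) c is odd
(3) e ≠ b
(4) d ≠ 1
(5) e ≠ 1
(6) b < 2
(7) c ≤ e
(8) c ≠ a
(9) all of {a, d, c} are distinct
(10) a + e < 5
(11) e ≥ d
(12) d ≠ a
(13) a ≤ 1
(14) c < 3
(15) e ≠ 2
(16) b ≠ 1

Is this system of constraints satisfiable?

Setting (a, b, c, d, e) = (0, 0, 1, 3, 3) satisfies everything: constraint 2: c = 1 is odd; constraint 9: values 0, 3, 1 are distinct; constraint 10: a + e = 3, and the others follow.

Satisfiable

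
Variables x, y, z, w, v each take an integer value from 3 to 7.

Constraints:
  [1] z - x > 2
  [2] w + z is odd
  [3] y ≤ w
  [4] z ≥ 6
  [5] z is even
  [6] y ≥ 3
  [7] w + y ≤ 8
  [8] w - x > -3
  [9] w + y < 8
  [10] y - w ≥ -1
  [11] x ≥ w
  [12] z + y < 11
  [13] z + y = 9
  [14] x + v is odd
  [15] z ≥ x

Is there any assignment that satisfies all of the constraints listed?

The assignment x = 3, y = 3, z = 6, w = 3, v = 6 works:
  constraint 1 holds since z - x = 3.
  constraint 7 holds since w + y = 6.
  constraint 8 holds since w - x = 0.
The rest check out directly.

Satisfiable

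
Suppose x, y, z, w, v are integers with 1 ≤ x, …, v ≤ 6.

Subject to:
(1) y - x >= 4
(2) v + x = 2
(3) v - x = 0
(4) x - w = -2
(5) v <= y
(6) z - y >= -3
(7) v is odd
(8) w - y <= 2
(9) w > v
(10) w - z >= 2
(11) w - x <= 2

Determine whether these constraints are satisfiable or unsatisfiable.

Constraints 1, 6, 10, and 11 give z − y ≥ -3, y − x ≥ 4, x − w ≥ -2, w − z ≥ 2.
Adding all 4 inequalities: the left sides telescope to 0, and the right sides sum to (-3) + 4 + (-2) + 2 = 1. So 0 ≥ 1, which is false.

Unsatisfiable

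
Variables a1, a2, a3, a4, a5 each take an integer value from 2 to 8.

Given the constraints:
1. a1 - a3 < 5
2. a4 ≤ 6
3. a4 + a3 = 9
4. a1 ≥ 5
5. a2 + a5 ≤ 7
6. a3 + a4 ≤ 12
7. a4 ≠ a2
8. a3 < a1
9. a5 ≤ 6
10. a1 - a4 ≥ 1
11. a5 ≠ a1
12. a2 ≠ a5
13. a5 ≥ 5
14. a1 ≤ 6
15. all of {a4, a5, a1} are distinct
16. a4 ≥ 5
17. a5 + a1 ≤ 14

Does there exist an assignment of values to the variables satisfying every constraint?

Constraints 2, 4, 9, 13, 14, and 16 confine each of a4, a5, a1 to the 2 values {5, 6}.
Constraint 15 requires all 3 of them to be distinct, but only 2 values are available — impossible by the pigeonhole principle.

Unsatisfiable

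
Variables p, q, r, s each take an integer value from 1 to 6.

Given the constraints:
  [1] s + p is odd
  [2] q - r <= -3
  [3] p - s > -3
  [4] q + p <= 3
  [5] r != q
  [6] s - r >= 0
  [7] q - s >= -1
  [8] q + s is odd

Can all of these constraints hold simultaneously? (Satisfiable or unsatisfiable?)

Constraints 2, 6, and 7 give q − s ≥ -1, s − r ≥ 0, r − q ≥ 3.
Adding all 3 inequalities: the left sides telescope to 0, and the right sides sum to (-1) + 0 + 3 = 2. So 0 ≥ 2, which is false.

Unsatisfiable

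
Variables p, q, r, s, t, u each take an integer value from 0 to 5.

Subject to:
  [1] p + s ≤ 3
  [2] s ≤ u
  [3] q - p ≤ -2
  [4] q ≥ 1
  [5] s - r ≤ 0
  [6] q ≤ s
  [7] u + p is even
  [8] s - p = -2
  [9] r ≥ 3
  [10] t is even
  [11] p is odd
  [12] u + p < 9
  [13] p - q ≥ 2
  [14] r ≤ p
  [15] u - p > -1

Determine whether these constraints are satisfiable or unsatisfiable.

From constraints 9 and 14: p ≥ r ≥ 3. From constraints 4 and 6: s ≥ q ≥ 1. Hence p + s ≥ 4. But constraint 1 requires p + s ≤ 3, and 3 < 4. Contradiction.

Unsatisfiable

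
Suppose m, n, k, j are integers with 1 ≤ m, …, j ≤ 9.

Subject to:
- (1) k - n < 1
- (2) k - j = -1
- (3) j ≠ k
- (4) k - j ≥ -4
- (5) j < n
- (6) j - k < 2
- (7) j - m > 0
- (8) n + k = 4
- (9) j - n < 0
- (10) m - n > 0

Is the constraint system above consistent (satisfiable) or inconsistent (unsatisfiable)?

Unsatisfiable

Constraints 7, 9, and 10 give n < m, m < j, j < n. Chaining: n < m < j < n, which forces n < n — impossible.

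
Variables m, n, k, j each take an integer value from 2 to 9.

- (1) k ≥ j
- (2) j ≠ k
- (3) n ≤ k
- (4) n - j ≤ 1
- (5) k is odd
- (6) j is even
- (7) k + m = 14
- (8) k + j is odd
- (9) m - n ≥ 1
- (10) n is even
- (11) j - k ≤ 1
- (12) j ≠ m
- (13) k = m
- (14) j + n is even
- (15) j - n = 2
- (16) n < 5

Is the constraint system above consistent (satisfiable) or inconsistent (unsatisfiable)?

Satisfiable

The assignment m = 7, n = 4, k = 7, j = 6 works:
  constraint 4 holds since n - j = -2.
  constraint 7 holds since k + m = 14.
The rest check out directly.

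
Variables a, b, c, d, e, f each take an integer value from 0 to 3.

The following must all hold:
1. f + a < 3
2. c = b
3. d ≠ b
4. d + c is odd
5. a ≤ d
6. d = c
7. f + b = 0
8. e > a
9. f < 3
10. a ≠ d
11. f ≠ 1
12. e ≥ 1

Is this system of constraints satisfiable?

Unsatisfiable

From constraints 2 and 6, d = c = b, so d = b. But constraint 3 says d ≠ b. Contradiction.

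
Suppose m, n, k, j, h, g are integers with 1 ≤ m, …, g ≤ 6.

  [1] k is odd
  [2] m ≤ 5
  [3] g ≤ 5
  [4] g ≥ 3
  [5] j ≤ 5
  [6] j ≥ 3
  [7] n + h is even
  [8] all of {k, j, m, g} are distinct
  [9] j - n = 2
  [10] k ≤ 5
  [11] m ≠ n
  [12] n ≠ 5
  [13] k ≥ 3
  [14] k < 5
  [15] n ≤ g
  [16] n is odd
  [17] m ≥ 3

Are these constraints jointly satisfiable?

Unsatisfiable

Constraints 2, 3, 4, 5, 6, 10, 13, and 17 confine each of k, j, m, g to the 3 values {3, …, 5}.
Constraint 8 requires all 4 of them to be distinct, but only 3 values are available — impossible by the pigeonhole principle.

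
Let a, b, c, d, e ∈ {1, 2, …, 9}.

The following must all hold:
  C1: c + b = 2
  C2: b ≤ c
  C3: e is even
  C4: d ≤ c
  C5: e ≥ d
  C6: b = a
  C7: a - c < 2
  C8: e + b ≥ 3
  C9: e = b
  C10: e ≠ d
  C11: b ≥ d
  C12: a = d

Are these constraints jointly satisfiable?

Unsatisfiable

From constraints 6, 9, and 12, e = b = a = d, so e = d. But constraint 10 says e ≠ d. Contradiction.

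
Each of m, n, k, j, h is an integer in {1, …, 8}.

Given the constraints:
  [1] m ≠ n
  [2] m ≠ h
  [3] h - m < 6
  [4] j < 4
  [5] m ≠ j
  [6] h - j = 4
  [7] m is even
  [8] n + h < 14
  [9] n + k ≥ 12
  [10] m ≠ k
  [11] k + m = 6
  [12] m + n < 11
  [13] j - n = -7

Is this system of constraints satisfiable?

Satisfiable

Setting (m, n, k, j, h) = (2, 8, 4, 1, 5) satisfies everything: constraint 3: h - m = 3; constraint 6: h - j = 4; constraint 8: n + h = 13, and the others follow.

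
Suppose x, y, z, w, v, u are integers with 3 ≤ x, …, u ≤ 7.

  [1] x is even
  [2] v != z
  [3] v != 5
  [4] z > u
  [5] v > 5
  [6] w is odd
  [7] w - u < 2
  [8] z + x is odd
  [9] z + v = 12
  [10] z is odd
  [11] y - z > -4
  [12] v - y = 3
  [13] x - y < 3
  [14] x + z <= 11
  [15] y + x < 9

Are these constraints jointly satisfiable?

Try x = 4, y = 4, z = 5, w = 3, v = 7, u = 3.
Check constraint 7: w - u = 0; constraint 9: z + v = 12. The remaining constraints are straightforward to verify.

Satisfiable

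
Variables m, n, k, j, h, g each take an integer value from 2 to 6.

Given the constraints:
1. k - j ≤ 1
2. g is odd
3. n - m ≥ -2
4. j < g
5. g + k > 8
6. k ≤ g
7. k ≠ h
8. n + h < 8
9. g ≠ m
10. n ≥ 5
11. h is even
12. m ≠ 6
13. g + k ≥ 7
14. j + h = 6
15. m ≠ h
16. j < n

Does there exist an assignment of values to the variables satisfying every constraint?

Satisfiable

Setting (m, n, k, j, h, g) = (4, 5, 4, 4, 2, 5) satisfies everything: constraint 1: k - j = 0; constraint 3: n - m = 1, and the others follow.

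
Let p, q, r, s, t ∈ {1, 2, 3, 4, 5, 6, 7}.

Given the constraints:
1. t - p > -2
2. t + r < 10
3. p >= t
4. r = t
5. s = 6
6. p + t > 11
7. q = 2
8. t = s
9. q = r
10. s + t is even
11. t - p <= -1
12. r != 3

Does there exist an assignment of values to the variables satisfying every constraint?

Constraint 7 fixes q = 2 and constraint 5 fixes s = 6. Constraints 4, 8, and 9 give q = r = t = s, so q = s. But 2 ≠ 6 — contradiction.

Unsatisfiable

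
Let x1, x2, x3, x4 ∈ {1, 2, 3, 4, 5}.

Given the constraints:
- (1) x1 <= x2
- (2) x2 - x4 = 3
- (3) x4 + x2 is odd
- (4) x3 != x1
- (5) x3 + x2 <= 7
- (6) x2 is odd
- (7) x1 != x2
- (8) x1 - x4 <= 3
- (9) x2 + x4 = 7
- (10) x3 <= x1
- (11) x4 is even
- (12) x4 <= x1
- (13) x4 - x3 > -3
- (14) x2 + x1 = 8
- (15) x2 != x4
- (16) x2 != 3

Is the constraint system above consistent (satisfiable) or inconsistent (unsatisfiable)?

Satisfiable

The assignment x1 = 3, x2 = 5, x3 = 2, x4 = 2 works:
  constraint 2 holds since x2 - x4 = 3.
  constraint 5 holds since x3 + x2 = 7.
The rest check out directly.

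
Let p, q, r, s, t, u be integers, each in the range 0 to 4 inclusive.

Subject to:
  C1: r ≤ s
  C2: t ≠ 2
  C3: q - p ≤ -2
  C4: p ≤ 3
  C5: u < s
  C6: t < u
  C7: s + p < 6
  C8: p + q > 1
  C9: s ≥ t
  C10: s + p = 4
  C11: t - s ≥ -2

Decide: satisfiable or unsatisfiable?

Setting (p, q, r, s, t, u) = (2, 0, 2, 2, 0, 1) satisfies everything: constraint 3: q - p = -2; constraint 7: s + p = 4, and the others follow.

Satisfiable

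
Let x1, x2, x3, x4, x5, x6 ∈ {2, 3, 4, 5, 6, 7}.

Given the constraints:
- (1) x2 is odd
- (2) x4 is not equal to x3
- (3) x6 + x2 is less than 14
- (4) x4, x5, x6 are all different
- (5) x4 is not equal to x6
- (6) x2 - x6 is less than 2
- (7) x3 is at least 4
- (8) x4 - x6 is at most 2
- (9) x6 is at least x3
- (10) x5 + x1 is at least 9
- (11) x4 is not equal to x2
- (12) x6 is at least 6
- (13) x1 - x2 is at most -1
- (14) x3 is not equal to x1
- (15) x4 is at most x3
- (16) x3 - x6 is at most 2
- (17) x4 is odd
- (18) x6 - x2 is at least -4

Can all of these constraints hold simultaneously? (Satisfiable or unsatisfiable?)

Satisfiable

Try x1 = 5, x2 = 7, x3 = 6, x4 = 5, x5 = 7, x6 = 6.
Check constraint 3: x6 + x2 = 13; constraint 6: x2 - x6 = 1. The remaining constraints are straightforward to verify.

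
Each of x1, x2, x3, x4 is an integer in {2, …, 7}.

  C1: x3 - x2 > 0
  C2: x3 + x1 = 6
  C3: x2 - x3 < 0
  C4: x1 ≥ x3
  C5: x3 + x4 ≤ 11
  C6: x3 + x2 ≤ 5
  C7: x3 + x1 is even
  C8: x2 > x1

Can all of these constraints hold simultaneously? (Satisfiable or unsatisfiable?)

Unsatisfiable

Constraints 1, 4, and 8 give x1 < x2, x2 < x3, x3 ≤ x1. Chaining: x1 < x2 < x3 ≤ x1, which forces x1 < x1 — impossible.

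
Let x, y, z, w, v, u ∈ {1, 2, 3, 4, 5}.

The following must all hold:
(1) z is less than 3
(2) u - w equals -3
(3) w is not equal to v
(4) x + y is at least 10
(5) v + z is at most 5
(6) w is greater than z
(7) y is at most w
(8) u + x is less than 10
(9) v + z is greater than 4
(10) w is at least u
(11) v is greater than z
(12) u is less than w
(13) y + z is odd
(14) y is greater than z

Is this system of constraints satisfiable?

One satisfying assignment is x = 5, y = 5, z = 2, w = 5, v = 3, u = 2.
For the less obvious constraints — constraint 2: u - w = -3; constraint 4: x + y = 10 — and the others hold by inspection.

Satisfiable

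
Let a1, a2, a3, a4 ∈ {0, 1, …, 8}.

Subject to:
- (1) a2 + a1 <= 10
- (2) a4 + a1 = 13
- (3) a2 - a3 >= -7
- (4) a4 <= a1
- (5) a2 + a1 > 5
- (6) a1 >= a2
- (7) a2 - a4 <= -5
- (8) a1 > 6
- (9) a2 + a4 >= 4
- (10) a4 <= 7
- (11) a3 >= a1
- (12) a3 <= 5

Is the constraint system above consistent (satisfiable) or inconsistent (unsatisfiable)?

Unsatisfiable

From constraint 8: a1 ≥ 7. From constraints 11 and 12: a1 ≤ a3 and a3 ≤ 5, so a1 ≤ 5. But 5 < 7, so no value of a1 works.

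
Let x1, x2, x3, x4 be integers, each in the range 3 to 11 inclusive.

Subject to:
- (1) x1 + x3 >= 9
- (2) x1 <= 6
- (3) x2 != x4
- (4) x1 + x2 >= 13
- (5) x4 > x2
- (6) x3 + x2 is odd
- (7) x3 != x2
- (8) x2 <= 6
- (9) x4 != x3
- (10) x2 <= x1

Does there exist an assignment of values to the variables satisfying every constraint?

From constraint 2: x1 ≤ 6. From constraint 8: x2 ≤ 6. Hence x1 + x2 ≤ 12. But constraint 4 requires x1 + x2 ≥ 13, and 13 > 12. Contradiction.

Unsatisfiable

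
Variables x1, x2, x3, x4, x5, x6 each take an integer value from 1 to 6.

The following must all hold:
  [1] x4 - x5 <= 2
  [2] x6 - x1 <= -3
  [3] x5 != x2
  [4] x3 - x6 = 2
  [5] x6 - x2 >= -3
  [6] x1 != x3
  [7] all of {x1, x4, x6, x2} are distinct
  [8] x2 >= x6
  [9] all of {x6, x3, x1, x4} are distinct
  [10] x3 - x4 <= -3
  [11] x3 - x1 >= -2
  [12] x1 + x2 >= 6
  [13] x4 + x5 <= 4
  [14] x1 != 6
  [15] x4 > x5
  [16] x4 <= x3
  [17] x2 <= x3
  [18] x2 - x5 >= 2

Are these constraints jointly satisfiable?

Constraints 1, 2, 5, 10, 11, and 18 give x6 − x2 ≥ -3, x2 − x5 ≥ 2, x5 − x4 ≥ -2, x4 − x3 ≥ 3, x3 − x1 ≥ -2, x1 − x6 ≥ 3.
Adding all 6 inequalities: the left sides telescope to 0, and the right sides sum to (-3) + 2 + (-2) + 3 + (-2) + 3 = 1. So 0 ≥ 1, which is false.

Unsatisfiable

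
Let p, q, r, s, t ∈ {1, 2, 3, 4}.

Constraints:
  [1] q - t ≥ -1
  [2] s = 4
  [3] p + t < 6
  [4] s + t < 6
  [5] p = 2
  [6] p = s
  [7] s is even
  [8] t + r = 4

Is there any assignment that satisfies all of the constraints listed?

Unsatisfiable

Constraint 5 fixes p = 2 and constraint 2 fixes s = 4, but constraint 6 requires p = s. Since 2 ≠ 4, contradiction.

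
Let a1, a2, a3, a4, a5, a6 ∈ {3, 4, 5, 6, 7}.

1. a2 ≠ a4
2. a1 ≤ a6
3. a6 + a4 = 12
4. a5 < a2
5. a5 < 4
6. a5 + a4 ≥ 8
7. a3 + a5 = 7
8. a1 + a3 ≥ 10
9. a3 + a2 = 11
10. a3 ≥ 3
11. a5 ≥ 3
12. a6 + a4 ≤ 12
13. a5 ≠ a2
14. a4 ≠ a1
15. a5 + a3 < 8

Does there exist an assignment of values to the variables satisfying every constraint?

Take a1 = 7, a2 = 7, a3 = 4, a4 = 5, a5 = 3, a6 = 7. Then constraint 3: a6 + a4 = 12; constraint 6: a5 + a4 = 8; constraint 7: a3 + a5 = 7, and every other listed constraint is also met.

Satisfiable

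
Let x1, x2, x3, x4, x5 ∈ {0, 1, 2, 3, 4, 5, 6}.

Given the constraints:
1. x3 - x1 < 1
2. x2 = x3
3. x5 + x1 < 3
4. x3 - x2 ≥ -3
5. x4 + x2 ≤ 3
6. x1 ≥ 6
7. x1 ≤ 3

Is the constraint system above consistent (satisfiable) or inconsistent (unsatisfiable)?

From constraint 6: x1 ≥ 6. From constraint 7: x1 ≤ 3. But 3 < 6, so no value of x1 works.

Unsatisfiable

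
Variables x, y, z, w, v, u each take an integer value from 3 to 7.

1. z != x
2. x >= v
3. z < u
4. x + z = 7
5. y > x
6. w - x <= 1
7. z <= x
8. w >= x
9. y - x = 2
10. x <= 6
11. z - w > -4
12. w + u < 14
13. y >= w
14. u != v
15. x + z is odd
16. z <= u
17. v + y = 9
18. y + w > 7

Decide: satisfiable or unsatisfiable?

Satisfiable

Take x = 4, y = 6, z = 3, w = 4, v = 3, u = 7. Then constraint 4: x + z = 7; constraint 6: w - x = 0, and every other listed constraint is also met.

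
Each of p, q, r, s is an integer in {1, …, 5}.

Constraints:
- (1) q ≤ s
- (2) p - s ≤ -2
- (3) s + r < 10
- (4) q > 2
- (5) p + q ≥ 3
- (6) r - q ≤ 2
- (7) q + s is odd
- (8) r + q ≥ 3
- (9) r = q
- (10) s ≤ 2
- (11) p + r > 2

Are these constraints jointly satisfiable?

From constraint 4: q ≥ 3. From constraints 1 and 10: q ≤ s and s ≤ 2, so q ≤ 2. But 2 < 3, so no value of q works.

Unsatisfiable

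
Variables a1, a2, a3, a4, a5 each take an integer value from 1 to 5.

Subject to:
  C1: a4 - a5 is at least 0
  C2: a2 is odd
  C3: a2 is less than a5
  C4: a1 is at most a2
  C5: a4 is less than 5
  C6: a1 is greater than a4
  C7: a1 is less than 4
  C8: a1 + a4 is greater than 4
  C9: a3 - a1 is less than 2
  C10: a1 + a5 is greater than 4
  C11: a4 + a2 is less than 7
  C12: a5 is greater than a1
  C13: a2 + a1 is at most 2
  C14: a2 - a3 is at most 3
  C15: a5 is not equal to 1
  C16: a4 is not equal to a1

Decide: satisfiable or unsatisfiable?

Constraints 1, 6, and 12 give a5 ≤ a4, a4 < a1, a1 < a5. Chaining: a5 ≤ a4 < a1 < a5, which forces a5 < a5 — impossible.

Unsatisfiable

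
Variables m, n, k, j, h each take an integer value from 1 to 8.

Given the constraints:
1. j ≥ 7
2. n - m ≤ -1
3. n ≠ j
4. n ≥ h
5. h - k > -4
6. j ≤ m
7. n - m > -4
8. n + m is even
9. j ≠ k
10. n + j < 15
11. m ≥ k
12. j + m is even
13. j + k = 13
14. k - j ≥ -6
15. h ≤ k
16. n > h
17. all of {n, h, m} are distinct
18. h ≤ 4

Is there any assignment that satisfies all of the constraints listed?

One satisfying assignment is m = 8, n = 6, k = 5, j = 8, h = 2.
For the less obvious constraints — constraint 2: n - m = -2; constraint 5: h - k = -3; constraint 7: n - m = -2 — and the others hold by inspection.

Satisfiable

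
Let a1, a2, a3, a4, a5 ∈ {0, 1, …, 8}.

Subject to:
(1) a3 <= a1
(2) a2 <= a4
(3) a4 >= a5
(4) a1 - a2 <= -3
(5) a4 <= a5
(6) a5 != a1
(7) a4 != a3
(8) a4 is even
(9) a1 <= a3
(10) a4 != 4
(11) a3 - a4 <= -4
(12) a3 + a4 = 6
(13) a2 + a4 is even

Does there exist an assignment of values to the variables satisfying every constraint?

Satisfiable

The assignment a1 = 0, a2 = 4, a3 = 0, a4 = 6, a5 = 6 works:
  constraint 4 holds since a1 - a2 = -4.
  constraint 11 holds since a3 - a4 = -6.
  constraint 12 holds since a3 + a4 = 6.
The rest check out directly.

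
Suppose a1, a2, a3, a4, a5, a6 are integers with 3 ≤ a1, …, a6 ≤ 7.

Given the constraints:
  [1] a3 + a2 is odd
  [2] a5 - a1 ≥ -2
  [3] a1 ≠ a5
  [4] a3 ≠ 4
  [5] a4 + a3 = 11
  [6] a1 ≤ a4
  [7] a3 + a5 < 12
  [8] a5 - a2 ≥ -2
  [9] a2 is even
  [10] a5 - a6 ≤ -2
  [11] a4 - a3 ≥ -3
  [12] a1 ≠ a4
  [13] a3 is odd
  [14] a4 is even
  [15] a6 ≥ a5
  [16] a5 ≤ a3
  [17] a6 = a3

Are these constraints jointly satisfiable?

Satisfiable

Take a1 = 3, a2 = 4, a3 = 7, a4 = 4, a5 = 4, a6 = 7. Then constraint 2: a5 - a1 = 1; constraint 5: a4 + a3 = 11, and every other listed constraint is also met.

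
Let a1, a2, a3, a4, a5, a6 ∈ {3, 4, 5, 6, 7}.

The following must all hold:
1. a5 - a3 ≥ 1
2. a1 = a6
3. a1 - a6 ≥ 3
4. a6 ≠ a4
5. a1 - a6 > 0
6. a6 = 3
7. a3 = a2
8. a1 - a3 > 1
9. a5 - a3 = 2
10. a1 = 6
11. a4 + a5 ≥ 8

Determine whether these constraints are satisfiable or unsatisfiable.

Unsatisfiable

Constraint 10 fixes a1 = 6 and constraint 6 fixes a6 = 3, but constraint 2 requires a1 = a6. Since 6 ≠ 3, contradiction.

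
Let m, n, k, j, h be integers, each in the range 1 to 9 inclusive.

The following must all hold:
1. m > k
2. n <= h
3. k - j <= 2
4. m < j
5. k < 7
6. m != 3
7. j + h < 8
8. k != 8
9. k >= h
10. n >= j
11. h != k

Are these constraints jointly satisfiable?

Unsatisfiable

Constraints 1, 2, 4, 9, and 10 give h ≤ k, k < m, m < j, j ≤ n, n ≤ h. Chaining: h ≤ k < m < j ≤ n ≤ h, which forces h < h — impossible.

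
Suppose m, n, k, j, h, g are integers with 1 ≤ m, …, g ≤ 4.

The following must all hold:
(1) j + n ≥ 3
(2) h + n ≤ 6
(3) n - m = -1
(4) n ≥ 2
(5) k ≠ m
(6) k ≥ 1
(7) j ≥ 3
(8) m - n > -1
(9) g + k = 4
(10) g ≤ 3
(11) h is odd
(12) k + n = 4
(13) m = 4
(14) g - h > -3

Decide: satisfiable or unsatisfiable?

One satisfying assignment is m = 4, n = 3, k = 1, j = 3, h = 3, g = 3.
For the less obvious constraints — constraint 1: j + n = 6; constraint 2: h + n = 6 — and the others hold by inspection.

Satisfiable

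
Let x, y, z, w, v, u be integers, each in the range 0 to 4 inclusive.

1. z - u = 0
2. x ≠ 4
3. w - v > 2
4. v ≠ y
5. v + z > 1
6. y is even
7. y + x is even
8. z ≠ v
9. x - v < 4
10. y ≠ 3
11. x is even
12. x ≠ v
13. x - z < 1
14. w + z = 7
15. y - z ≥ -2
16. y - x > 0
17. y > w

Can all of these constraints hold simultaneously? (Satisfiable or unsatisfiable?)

One satisfying assignment is x = 2, y = 4, z = 4, w = 3, v = 0, u = 4.
For the less obvious constraints — constraint 1: z - u = 0; constraint 3: w - v = 3; constraint 5: v + z = 4 — and the others hold by inspection.

Satisfiable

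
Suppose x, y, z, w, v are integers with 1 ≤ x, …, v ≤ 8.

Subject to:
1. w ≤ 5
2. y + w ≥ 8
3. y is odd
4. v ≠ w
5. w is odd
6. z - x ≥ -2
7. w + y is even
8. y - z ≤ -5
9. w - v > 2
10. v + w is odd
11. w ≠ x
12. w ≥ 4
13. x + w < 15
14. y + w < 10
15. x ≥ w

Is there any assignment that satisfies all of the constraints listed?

Try x = 8, y = 3, z = 8, w = 5, v = 2.
Check constraint 2: y + w = 8; constraint 6: z - x = 0. The remaining constraints are straightforward to verify.

Satisfiable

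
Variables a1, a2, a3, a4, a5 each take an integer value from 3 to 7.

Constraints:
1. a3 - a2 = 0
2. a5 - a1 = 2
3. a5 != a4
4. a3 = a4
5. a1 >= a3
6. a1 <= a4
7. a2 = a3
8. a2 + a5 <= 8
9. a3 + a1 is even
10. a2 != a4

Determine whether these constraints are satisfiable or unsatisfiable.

Unsatisfiable

From constraints 4 and 7, a2 = a3 = a4, so a2 = a4. But constraint 10 says a2 ≠ a4. Contradiction.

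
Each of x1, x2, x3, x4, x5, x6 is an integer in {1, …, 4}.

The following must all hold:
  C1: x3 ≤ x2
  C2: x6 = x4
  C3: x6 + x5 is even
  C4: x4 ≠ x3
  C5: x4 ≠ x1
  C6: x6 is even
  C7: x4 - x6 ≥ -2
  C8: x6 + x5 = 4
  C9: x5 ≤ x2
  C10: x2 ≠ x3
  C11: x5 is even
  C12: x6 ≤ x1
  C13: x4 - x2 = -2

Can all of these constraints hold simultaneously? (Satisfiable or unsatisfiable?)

Satisfiable

The assignment x1 = 3, x2 = 4, x3 = 3, x4 = 2, x5 = 2, x6 = 2 works:
  constraint 7 holds since x4 - x6 = 0.
  constraint 8 holds since x6 + x5 = 4.
The rest check out directly.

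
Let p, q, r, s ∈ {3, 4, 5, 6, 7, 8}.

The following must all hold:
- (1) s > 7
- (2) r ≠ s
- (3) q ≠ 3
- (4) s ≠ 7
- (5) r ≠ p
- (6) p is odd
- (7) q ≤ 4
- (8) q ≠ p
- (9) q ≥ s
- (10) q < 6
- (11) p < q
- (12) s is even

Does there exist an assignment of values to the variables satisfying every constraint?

Unsatisfiable

From constraint 1: s ≥ 8. From constraints 7 and 9: s ≤ q and q ≤ 4, so s ≤ 4. But 4 < 8, so no value of s works.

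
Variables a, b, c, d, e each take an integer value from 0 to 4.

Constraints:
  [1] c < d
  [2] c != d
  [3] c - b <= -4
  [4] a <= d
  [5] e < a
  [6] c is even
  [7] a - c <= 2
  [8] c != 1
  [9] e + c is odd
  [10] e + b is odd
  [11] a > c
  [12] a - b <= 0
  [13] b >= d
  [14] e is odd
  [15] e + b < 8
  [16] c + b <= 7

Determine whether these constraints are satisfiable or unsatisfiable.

One satisfying assignment is a = 2, b = 4, c = 0, d = 4, e = 1.
For the less obvious constraints — constraint 3: c - b = -4; constraint 7: a - c = 2; constraint 12: a - b = -2 — and the others hold by inspection.

Satisfiable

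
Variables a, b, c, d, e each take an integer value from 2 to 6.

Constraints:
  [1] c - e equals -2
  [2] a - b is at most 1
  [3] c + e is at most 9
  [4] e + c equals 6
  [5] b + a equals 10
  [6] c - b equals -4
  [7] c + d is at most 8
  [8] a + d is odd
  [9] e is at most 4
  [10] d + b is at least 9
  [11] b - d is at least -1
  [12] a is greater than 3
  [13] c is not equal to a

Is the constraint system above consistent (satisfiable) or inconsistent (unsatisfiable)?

Satisfiable

The assignment a = 4, b = 6, c = 2, d = 5, e = 4 works:
  constraint 1 holds since c - e = -2.
  constraint 2 holds since a - b = -2.
  constraint 3 holds since c + e = 6.
The rest check out directly.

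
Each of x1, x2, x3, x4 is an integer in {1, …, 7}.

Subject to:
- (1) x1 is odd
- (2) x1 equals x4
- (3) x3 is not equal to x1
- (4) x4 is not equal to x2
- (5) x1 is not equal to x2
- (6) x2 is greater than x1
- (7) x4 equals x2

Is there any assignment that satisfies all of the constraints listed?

From constraints 2 and 7, x1 = x4 = x2, so x1 = x2. But constraint 5 says x1 ≠ x2. Contradiction.

Unsatisfiable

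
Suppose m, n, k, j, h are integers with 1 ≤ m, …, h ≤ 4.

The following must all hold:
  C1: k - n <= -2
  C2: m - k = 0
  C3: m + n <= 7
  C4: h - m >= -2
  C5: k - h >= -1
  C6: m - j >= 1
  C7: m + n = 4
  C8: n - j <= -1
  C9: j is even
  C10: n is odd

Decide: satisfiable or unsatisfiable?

Unsatisfiable

Constraints 1, 4, 5, 6, and 8 give j − n ≥ 1, n − k ≥ 2, k − h ≥ -1, h − m ≥ -2, m − j ≥ 1.
Adding all 5 inequalities: the left sides telescope to 0, and the right sides sum to 1 + 2 + (-1) + (-2) + 1 = 1. So 0 ≥ 1, which is false.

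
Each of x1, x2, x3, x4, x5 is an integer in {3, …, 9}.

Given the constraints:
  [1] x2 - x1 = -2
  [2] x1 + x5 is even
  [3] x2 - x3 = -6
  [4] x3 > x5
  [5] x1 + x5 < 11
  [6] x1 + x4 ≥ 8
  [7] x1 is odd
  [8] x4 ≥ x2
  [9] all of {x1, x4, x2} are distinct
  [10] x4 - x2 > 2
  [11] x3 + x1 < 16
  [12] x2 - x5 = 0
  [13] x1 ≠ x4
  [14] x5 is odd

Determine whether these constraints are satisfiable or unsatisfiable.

Setting (x1, x2, x3, x4, x5) = (5, 3, 9, 6, 3) satisfies everything: constraint 1: x2 - x1 = -2; constraint 3: x2 - x3 = -6, and the others follow.

Satisfiable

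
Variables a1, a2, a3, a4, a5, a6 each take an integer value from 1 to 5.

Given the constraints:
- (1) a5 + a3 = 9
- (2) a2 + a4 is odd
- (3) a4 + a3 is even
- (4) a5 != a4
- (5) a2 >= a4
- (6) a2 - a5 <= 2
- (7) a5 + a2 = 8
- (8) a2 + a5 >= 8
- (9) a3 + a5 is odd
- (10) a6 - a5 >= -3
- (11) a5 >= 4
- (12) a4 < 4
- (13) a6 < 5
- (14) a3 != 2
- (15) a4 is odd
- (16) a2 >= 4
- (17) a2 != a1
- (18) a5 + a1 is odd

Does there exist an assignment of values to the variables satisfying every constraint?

Satisfiable

Take a1 = 1, a2 = 4, a3 = 5, a4 = 3, a5 = 4, a6 = 4. Then constraint 1: a5 + a3 = 9; constraint 6: a2 - a5 = 0; constraint 7: a5 + a2 = 8, and every other listed constraint is also met.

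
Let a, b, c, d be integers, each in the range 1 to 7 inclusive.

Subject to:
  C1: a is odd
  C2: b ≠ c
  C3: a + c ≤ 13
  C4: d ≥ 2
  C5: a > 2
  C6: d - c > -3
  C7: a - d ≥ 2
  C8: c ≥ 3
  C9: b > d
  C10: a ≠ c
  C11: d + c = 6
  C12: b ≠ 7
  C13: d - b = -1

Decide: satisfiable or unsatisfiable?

One satisfying assignment is a = 7, b = 3, c = 4, d = 2.
For the less obvious constraints — constraint 3: a + c = 11; constraint 6: d - c = -2 — and the others hold by inspection.

Satisfiable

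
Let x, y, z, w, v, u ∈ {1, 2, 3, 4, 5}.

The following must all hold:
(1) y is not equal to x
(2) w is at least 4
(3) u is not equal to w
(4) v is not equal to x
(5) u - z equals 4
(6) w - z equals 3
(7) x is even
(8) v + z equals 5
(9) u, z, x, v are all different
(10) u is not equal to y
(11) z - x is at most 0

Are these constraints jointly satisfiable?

Satisfiable

One satisfying assignment is x = 2, y = 3, z = 1, w = 4, v = 4, u = 5.
For the less obvious constraints — constraint 5: u - z = 4; constraint 6: w - z = 3 — and the others hold by inspection.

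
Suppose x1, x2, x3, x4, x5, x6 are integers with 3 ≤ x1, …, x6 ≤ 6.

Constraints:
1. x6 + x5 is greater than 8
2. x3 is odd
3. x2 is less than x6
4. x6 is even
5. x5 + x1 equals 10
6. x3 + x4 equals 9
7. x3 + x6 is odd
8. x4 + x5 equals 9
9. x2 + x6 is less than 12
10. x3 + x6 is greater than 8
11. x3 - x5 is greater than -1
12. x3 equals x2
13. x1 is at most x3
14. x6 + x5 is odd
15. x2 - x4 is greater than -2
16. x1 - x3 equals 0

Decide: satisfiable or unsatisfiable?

Satisfiable

Take x1 = 5, x2 = 5, x3 = 5, x4 = 4, x5 = 5, x6 = 6. Then constraint 1: x6 + x5 = 11; constraint 5: x5 + x1 = 10; constraint 6: x3 + x4 = 9, and every other listed constraint is also met.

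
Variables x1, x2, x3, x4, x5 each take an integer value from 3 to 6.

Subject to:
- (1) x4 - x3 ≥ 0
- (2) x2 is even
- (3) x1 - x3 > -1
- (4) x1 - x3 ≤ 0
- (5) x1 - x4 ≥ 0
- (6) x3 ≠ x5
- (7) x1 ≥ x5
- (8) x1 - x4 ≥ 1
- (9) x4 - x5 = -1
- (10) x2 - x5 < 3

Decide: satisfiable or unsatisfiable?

Unsatisfiable

Constraints 1, 4, and 8 give x4 − x3 ≥ 0, x3 − x1 ≥ 0, x1 − x4 ≥ 1.
Adding all 3 inequalities: the left sides telescope to 0, and the right sides sum to 0 + 0 + 1 = 1. So 0 ≥ 1, which is false.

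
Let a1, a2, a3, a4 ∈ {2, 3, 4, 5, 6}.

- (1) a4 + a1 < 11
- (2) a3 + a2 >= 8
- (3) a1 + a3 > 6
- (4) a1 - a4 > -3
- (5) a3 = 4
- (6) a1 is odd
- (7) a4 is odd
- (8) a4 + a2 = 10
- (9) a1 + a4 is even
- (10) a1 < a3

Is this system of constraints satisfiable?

One satisfying assignment is a1 = 3, a2 = 5, a3 = 4, a4 = 5.
For the less obvious constraints — constraint 1: a4 + a1 = 8; constraint 2: a3 + a2 = 9 — and the others hold by inspection.

Satisfiable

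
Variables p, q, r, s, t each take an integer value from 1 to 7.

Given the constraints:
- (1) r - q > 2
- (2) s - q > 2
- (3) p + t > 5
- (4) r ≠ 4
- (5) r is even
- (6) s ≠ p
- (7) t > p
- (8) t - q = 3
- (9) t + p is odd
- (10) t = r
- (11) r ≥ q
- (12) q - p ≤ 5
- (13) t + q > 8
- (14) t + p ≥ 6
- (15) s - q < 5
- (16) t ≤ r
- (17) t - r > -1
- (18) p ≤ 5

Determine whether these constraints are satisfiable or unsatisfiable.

One satisfying assignment is p = 1, q = 3, r = 6, s = 7, t = 6.
For the less obvious constraints — constraint 1: r - q = 3; constraint 2: s - q = 4 — and the others hold by inspection.

Satisfiable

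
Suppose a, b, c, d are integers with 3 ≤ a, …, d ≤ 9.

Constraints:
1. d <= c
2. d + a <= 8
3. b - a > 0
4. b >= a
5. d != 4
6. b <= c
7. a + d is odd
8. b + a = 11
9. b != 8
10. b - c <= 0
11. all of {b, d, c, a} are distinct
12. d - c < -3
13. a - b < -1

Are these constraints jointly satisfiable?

Try a = 4, b = 7, c = 9, d = 3.
Check constraint 2: d + a = 7; constraint 3: b - a = 3; constraint 8: b + a = 11. The remaining constraints are straightforward to verify.

Satisfiable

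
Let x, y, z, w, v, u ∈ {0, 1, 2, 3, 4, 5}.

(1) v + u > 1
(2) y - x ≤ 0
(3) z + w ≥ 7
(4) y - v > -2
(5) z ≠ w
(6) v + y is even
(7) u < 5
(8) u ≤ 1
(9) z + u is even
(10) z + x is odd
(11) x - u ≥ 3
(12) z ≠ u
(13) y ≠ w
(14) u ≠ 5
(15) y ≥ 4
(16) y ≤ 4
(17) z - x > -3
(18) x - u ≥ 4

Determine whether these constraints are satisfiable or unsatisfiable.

The assignment x = 5, y = 4, z = 4, w = 5, v = 4, u = 0 works:
  constraint 1 holds since v + u = 4.
  constraint 2 holds since y - x = -1.
The rest check out directly.

Satisfiable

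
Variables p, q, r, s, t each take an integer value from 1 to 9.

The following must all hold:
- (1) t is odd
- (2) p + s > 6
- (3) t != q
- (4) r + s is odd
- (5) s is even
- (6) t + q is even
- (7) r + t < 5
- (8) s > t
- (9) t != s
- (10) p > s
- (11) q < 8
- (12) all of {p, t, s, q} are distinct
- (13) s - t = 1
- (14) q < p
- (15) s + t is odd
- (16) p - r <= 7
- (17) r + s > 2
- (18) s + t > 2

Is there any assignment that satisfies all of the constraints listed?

Satisfiable

The assignment p = 6, q = 3, r = 1, s = 2, t = 1 works:
  constraint 2 holds since p + s = 8.
  constraint 7 holds since r + t = 2.
  constraint 13 holds since s - t = 1.
The rest check out directly.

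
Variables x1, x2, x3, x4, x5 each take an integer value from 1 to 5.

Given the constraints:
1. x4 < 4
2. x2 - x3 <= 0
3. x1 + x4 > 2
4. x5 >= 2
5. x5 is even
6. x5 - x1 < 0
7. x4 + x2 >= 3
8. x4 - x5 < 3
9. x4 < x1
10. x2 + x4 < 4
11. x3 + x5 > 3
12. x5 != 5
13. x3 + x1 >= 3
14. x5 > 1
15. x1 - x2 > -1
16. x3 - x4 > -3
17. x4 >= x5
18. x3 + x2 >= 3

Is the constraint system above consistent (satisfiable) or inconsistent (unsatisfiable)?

Satisfiable

Take x1 = 3, x2 = 1, x3 = 2, x4 = 2, x5 = 2. Then constraint 2: x2 - x3 = -1; constraint 3: x1 + x4 = 5; constraint 6: x5 - x1 = -1, and every other listed constraint is also met.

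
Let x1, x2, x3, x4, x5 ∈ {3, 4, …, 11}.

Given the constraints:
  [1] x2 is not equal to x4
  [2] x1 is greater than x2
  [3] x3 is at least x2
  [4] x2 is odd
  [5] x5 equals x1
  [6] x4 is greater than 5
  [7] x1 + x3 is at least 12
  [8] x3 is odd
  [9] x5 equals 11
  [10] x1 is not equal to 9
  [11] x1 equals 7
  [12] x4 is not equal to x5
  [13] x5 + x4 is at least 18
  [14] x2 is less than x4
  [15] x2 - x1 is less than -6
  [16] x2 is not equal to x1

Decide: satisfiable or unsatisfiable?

Unsatisfiable

Constraint 9 fixes x5 = 11 and constraint 11 fixes x1 = 7, but constraint 5 requires x5 = x1. Since 11 ≠ 7, contradiction.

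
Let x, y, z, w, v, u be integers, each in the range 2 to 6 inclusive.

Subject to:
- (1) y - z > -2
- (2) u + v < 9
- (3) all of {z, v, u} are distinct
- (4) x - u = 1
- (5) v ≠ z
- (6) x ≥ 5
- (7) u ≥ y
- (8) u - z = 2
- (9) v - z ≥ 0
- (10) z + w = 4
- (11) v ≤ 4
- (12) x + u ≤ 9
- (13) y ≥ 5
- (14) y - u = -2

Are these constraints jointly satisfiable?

From constraint 6: x ≥ 5. From constraints 7 and 13: u ≥ y ≥ 5. Hence x + u ≥ 10. But constraint 12 requires x + u ≤ 9, and 9 < 10. Contradiction.

Unsatisfiable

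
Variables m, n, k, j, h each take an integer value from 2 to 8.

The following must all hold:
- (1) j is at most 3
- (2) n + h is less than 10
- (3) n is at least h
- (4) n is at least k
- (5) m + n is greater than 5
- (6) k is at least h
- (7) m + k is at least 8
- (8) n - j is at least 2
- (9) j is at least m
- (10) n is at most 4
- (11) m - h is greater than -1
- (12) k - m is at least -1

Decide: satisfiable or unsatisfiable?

Unsatisfiable

From constraints 1 and 9: m ≤ j ≤ 3. From constraints 4 and 10: k ≤ n ≤ 4. Hence m + k ≤ 7. But constraint 7 requires m + k ≥ 8, and 8 > 7. Contradiction.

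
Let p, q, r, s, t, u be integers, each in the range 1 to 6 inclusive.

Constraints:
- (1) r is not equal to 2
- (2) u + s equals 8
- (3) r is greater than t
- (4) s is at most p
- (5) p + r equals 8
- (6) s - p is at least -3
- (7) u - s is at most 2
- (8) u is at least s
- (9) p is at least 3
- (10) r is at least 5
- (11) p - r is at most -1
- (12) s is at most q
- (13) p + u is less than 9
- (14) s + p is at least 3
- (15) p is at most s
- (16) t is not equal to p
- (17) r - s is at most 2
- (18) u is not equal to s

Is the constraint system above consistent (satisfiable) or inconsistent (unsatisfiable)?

Satisfiable

Take p = 3, q = 3, r = 5, s = 3, t = 2, u = 5. Then constraint 2: u + s = 8; constraint 5: p + r = 8, and every other listed constraint is also met.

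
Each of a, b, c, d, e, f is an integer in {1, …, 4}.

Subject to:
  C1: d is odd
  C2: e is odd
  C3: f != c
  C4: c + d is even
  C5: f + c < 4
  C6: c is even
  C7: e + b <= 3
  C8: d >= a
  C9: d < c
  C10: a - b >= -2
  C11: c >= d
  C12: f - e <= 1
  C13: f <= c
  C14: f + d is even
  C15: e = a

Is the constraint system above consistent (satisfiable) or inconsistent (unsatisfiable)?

Unsatisfiable

Constraint 6 makes c even and constraint 1 makes d odd, so c + d must be odd. Constraint 4 says c + d is even — contradiction.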